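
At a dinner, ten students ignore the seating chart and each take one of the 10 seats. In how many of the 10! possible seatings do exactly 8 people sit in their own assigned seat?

Pick the 8 fixed positions: C(10,8) = 45 ways.
The remaining 2 must be deranged: !2 = 1.
Total: 45 × 1 = 45.

45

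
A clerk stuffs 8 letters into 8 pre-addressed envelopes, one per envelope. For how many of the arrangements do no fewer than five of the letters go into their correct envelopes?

141

Sum C(8,i)·!(8-i) for i = 5..8:
  i=5: C(8,5)·!3 = 56·2 = 112
  i=6: C(8,6)·!2 = 28·1 = 28
  i=7: C(8,7)·!1 = 8·0 = 0
  i=8: C(8,8)·!0 = 1·1 = 1
Total = 141.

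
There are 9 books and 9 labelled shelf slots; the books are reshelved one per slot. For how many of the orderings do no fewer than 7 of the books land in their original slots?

37

Sum C(9,i)·!(9-i) for i = 7..9:
  i=7: C(9,7)·!2 = 36·1 = 36
  i=8: C(9,8)·!1 = 9·0 = 0
  i=9: C(9,9)·!0 = 1·1 = 1
Total = 37.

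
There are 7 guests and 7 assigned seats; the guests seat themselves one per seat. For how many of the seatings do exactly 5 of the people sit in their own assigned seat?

21

Choose which 5 of the 7 are fixed: C(7,5) = 21.
The remaining 2 must be deranged: !2 = 1.
Total: 21 × 1 = 21.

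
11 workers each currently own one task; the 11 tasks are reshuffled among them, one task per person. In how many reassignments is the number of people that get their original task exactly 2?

Choose which 2 of the 11 are fixed: C(11,2) = 55.
The other 9 form a derangement: !9 = 133496.
Total: 55 × 133496 = 7342280.

7342280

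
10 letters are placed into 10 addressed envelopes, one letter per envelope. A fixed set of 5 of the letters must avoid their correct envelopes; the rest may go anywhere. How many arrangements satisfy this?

2170680

Inclusion-exclusion on the 5 forbidden self-matches:
Σ_{j=0}^{5} (-1)^j C(5,j)(10-j)!
= C(5,0)·10! - C(5,1)·9! + C(5,2)·8! - C(5,3)·7! + C(5,4)·6! - C(5,5)·5!
= 3628800 - 1814400 + 403200 - 50400 + 3600 - 120
= 2170680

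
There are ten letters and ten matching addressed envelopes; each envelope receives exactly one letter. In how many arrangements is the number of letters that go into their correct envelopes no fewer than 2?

958879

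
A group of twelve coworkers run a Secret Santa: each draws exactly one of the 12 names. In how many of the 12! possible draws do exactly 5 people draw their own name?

Choose which 5 of the 12 are fixed: C(12,5) = 792.
The other 7 form a derangement: !7 = 1854.
Total: 792 × 1854 = 1468368.

1468368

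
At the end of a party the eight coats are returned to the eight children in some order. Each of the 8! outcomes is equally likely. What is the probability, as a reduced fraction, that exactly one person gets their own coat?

103/280

Favorable outcomes: C(8,1)·!7 = 8·1854 = 14832.
Total outcomes: 8! = 40320.
Probability = 14832/40320 = 103/280.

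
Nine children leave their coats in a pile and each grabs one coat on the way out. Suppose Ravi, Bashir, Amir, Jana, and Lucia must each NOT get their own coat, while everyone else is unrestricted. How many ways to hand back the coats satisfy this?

205056

Let A_j be the event that the j-th constrained one is fixed. By inclusion-exclusion over the 5 events:
Σ_{j=0}^{5} (-1)^j C(5,j)(9-j)!
= C(5,0)·9! - C(5,1)·8! + C(5,2)·7! - C(5,3)·6! + C(5,4)·5! - C(5,5)·4!
= 362880 - 201600 + 50400 - 7200 + 600 - 24
= 205056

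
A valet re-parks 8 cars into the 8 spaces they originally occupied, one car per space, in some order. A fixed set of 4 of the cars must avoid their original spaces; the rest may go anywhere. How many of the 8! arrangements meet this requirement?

24024

Inclusion-exclusion on the 4 forbidden self-matches:
Σ_{j=0}^{4} (-1)^j C(4,j)(8-j)!
= C(4,0)·8! - C(4,1)·7! + C(4,2)·6! - C(4,3)·5! + C(4,4)·4!
= 40320 - 20160 + 4320 - 480 + 24
= 24024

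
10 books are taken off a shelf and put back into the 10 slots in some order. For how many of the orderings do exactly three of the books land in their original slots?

222480

Pick the 3 fixed positions: C(10,3) = 120 ways.
The other 7 form a derangement: !7 = 1854.
Total: 120 × 1854 = 222480.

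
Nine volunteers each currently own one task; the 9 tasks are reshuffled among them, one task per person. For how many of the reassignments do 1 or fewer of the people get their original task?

266993

Sum C(9,i)·!(9-i) for i = 0..1:
  i=0: C(9,0)·!9 = 1·133496 = 133496
  i=1: C(9,1)·!8 = 9·14833 = 133497
Total = 266993.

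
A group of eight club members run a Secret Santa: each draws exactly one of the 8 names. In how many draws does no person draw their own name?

14833

Use !n = n·!(n-1) + (-1)^n.
!8 = 8·1854 + 1 = 14833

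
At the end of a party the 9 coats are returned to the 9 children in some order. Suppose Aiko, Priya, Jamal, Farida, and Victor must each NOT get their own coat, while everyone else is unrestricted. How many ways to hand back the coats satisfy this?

Let A_j be the event that the j-th constrained one is fixed. By inclusion-exclusion over the 5 events:
Σ_{j=0}^{5} (-1)^j C(5,j)(9-j)!
= C(5,0)·9! - C(5,1)·8! + C(5,2)·7! - C(5,3)·6! + C(5,4)·5! - C(5,5)·4!
= 362880 - 201600 + 50400 - 7200 + 600 - 24
= 205056

205056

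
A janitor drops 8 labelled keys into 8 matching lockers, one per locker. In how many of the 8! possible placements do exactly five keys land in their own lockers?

Choose which 5 of the 8 are fixed: C(8,5) = 56.
The other 3 form a derangement: !3 = 2.
Total: 56 × 2 = 112.

112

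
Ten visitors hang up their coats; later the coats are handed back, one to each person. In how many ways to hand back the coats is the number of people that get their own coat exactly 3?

222480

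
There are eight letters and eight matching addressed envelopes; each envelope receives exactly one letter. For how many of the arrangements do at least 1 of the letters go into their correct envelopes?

25487

# with exactly i fixed is C(8,i)·!(8-i); sum over i=1..8:
  i=1: C(8,1)·!7 = 8·1854 = 14832
  i=2: C(8,2)·!6 = 28·265 = 7420
  i=3: C(8,3)·!5 = 56·44 = 2464
  i=4: C(8,4)·!4 = 70·9 = 630
  i=5: C(8,5)·!3 = 56·2 = 112
  i=6: C(8,6)·!2 = 28·1 = 28
  i=7: C(8,7)·!1 = 8·0 = 0
  i=8: C(8,8)·!0 = 1·1 = 1
Total = 25487.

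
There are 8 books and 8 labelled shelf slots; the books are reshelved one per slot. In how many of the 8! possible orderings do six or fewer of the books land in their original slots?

# with exactly i fixed is C(8,i)·!(8-i); sum over i=0..6:
  i=0: C(8,0)·!8 = 1·14833 = 14833
  i=1: C(8,1)·!7 = 8·1854 = 14832
  i=2: C(8,2)·!6 = 28·265 = 7420
  i=3: C(8,3)·!5 = 56·44 = 2464
  i=4: C(8,4)·!4 = 70·9 = 630
  i=5: C(8,5)·!3 = 56·2 = 112
  i=6: C(8,6)·!2 = 28·1 = 28
Total = 40319.

40319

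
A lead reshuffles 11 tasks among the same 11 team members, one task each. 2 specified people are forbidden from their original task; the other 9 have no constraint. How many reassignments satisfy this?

33022080

Let A_j be the event that the j-th constrained one is fixed. By inclusion-exclusion over the 2 events:
Σ_{j=0}^{2} (-1)^j C(2,j)(11-j)!
= C(2,0)·11! - C(2,1)·10! + C(2,2)·9!
= 39916800 - 7257600 + 362880
= 33022080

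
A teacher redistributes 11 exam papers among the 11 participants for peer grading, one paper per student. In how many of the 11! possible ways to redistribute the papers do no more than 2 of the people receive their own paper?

36711421

# with exactly i fixed is C(11,i)·!(11-i); sum over i=0..2:
  i=0: C(11,0)·!11 = 1·14684570 = 14684570
  i=1: C(11,1)·!10 = 11·1334961 = 14684571
  i=2: C(11,2)·!9 = 55·133496 = 7342280
Total = 36711421.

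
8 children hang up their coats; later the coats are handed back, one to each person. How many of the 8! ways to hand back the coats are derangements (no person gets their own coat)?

By inclusion-exclusion, !8 = Σ (-1)^k · 8!/k! for k=0..8
= 8! - 8!/1! + 8!/2! - 8!/3! + 8!/4! - 8!/5! + 8!/6! - 8!/7! + 8!/8!
= 40320 - 40320 + 20160 - 6720 + 1680 - 336 + 56 - 8 + 1
= 14833

14833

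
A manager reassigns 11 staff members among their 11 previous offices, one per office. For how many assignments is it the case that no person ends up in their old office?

14684570

The subfactorial !11 = [11!/e] (nearest integer).
11! = 39916800, and 39916800/e ≈ 14684570.08, so !11 = 14684570.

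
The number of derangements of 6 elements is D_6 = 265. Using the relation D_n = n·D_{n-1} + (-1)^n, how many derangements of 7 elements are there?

D_7 = 7·265 - 1 = 1854.

1854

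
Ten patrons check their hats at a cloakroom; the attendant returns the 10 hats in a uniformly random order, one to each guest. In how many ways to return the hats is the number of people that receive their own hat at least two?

958879

Sum C(10,i)·!(10-i) for i = 2..10:
  i=2: C(10,2)·!8 = 45·14833 = 667485
  i=3: C(10,3)·!7 = 120·1854 = 222480
  i=4: C(10,4)·!6 = 210·265 = 55650
  i=5: C(10,5)·!5 = 252·44 = 11088
  i=6: C(10,6)·!4 = 210·9 = 1890
  i=7: C(10,7)·!3 = 120·2 = 240
  i=8: C(10,8)·!2 = 45·1 = 45
  i=9: C(10,9)·!1 = 10·0 = 0
  i=10: C(10,10)·!0 = 1·1 = 1
Total = 958879.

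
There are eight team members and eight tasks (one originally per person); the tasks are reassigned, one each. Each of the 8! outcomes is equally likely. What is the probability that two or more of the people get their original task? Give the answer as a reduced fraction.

2131/8064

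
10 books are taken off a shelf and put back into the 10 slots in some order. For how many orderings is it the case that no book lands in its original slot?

1334961

The subfactorial !10 = [10!/e] (nearest integer).
10! = 3628800, and 3628800/e ≈ 1334960.92, so !10 = 1334961.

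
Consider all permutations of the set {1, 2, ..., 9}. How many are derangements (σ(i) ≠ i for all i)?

133496

!9 is the nearest integer to 9!/e.
9! = 362880, and 362880/e ≈ 133496.09, so !9 = 133496.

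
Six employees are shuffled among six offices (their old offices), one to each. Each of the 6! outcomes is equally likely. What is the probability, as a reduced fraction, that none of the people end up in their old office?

Favorable outcomes: !6 = 265.
Total outcomes: 6! = 720.
Probability = 265/720 = 53/144.

53/144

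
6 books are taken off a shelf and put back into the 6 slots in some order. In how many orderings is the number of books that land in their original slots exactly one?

264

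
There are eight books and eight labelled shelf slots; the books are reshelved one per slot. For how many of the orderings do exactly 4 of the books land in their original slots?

630

Choose which 4 of the 8 are fixed: C(8,4) = 70.
The remaining 4 must be deranged: !4 = 9.
Total: 70 × 9 = 630.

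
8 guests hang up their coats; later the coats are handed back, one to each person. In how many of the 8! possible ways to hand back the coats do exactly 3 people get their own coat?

2464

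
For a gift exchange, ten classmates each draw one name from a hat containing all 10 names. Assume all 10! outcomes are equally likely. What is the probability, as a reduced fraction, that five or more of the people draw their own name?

Favorable outcomes: Σ_{i≥5} C(10,i)·!(10-i) = 252·44 + 210·9 + 120·2 + 45·1 + 10·0 + 1·1 = 13264.
Total outcomes: 10! = 3628800.
Probability = 13264/3628800 = 829/226800.

829/226800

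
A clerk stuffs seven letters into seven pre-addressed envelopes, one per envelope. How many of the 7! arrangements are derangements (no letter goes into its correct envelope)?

By inclusion-exclusion, !7 = Σ (-1)^k · 7!/k! for k=0..7
= 7! - 7!/1! + 7!/2! - 7!/3! + 7!/4! - 7!/5! + 7!/6! - 7!/7!
= 5040 - 5040 + 2520 - 840 + 210 - 42 + 7 - 1
= 1854

1854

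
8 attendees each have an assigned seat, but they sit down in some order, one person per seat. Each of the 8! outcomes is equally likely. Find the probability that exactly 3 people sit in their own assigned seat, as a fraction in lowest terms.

Favorable outcomes: C(8,3)·!5 = 56·44 = 2464.
Total outcomes: 8! = 40320.
Probability = 2464/40320 = 11/180.

11/180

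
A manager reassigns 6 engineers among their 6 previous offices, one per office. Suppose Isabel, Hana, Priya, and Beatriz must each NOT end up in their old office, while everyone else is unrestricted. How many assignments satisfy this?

362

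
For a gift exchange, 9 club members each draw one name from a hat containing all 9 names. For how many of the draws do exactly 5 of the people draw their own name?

Pick the 5 fixed positions: C(9,5) = 126 ways.
The remaining 4 must be deranged: !4 = 9.
Total: 126 × 9 = 1134.

1134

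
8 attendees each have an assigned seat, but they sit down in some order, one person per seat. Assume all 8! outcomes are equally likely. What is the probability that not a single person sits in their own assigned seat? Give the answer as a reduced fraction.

2119/5760

Favorable outcomes: !8 = 14833.
Total outcomes: 8! = 40320.
Probability = 14833/40320 = 2119/5760.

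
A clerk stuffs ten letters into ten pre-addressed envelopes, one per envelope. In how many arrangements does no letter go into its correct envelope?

1334961

!10 = 10! · Σ_{k=0}^{10} (-1)^k/k!
= 10! - 10!/1! + 10!/2! - 10!/3! + 10!/4! - 10!/5! + 10!/6! - 10!/7! + 10!/8! - 10!/9! + 10!/10!
= 3628800 - 3628800 + 1814400 - 604800 + 151200 - 30240 + 5040 - 720 + 90 - 10 + 1
= 1334961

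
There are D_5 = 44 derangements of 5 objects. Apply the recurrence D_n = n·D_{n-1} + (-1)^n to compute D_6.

265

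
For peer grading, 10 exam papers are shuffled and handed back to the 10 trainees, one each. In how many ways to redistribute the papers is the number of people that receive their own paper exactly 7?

Pick the 7 fixed positions: C(10,7) = 120 ways.
The remaining 3 must be deranged: !3 = 2.
Total: 120 × 2 = 240.

240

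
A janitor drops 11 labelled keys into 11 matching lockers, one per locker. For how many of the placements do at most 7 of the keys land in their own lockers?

39916414

# with exactly i fixed is C(11,i)·!(11-i); sum over i=0..7:
  i=0: C(11,0)·!11 = 1·14684570 = 14684570
  i=1: C(11,1)·!10 = 11·1334961 = 14684571
  i=2: C(11,2)·!9 = 55·133496 = 7342280
  i=3: C(11,3)·!8 = 165·14833 = 2447445
  i=4: C(11,4)·!7 = 330·1854 = 611820
  i=5: C(11,5)·!6 = 462·265 = 122430
  i=6: C(11,6)·!5 = 462·44 = 20328
  i=7: C(11,7)·!4 = 330·9 = 2970
Total = 39916414.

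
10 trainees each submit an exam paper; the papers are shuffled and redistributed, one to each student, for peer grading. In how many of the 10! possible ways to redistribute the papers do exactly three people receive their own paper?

222480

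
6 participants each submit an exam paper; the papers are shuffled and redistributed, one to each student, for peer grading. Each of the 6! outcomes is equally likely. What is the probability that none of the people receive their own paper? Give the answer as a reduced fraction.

Favorable outcomes: !6 = 265.
Total outcomes: 6! = 720.
Probability = 265/720 = 53/144.

53/144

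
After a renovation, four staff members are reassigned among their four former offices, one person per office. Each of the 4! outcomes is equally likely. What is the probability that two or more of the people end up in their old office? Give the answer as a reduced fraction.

Favorable outcomes: Σ_{i≥2} C(4,i)·!(4-i) = 6·1 + 4·0 + 1·1 = 7.
Total outcomes: 4! = 24.
Probability = 7/24 = 7/24.

7/24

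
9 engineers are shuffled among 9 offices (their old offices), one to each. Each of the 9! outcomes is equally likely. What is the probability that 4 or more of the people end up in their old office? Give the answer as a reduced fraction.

6883/362880

Favorable outcomes: Σ_{i≥4} C(9,i)·!(9-i) = 126·44 + 126·9 + 84·2 + 36·1 + 9·0 + 1·1 = 6883.
Total outcomes: 9! = 362880.
Probability = 6883/362880 = 6883/362880.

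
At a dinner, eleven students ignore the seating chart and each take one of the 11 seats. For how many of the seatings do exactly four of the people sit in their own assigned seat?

611820

Pick the 4 fixed positions: C(11,4) = 330 ways.
The other 7 form a derangement: !7 = 1854.
Total: 330 × 1854 = 611820.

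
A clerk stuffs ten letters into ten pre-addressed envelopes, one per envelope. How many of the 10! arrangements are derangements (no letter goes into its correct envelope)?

1334961

By inclusion-exclusion, !10 = Σ (-1)^k · 10!/k! for k=0..10
= 10! - 10!/1! + 10!/2! - 10!/3! + 10!/4! - 10!/5! + 10!/6! - 10!/7! + 10!/8! - 10!/9! + 10!/10!
= 3628800 - 3628800 + 1814400 - 604800 + 151200 - 30240 + 5040 - 720 + 90 - 10 + 1
= 1334961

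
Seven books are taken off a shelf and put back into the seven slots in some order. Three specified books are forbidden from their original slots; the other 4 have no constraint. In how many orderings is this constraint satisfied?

3216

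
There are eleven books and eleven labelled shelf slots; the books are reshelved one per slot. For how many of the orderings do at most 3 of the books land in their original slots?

Sum C(11,i)·!(11-i) for i = 0..3:
  i=0: C(11,0)·!11 = 1·14684570 = 14684570
  i=1: C(11,1)·!10 = 11·1334961 = 14684571
  i=2: C(11,2)·!9 = 55·133496 = 7342280
  i=3: C(11,3)·!8 = 165·14833 = 2447445
Total = 39158866.

39158866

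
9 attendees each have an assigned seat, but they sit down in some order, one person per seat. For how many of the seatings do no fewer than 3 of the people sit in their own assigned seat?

29143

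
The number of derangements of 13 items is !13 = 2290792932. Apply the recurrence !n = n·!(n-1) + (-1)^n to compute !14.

!14 = 14·2290792932 + 1 = 32071101049.

32071101049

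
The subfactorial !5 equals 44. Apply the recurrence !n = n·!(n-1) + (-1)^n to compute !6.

265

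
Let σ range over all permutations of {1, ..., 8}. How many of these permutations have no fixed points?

14833

!8 = 8! · Σ_{k=0}^{8} (-1)^k/k!
= 8! - 8!/1! + 8!/2! - 8!/3! + 8!/4! - 8!/5! + 8!/6! - 8!/7! + 8!/8!
= 40320 - 40320 + 20160 - 6720 + 1680 - 336 + 56 - 8 + 1
= 14833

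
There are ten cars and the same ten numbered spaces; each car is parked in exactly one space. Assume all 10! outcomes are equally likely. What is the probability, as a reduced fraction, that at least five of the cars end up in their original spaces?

829/226800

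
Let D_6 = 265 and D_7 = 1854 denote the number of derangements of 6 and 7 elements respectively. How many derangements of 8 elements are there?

D_8 = (8-1)·(D_7 + D_6) = 7·(1854 + 265) = 7·2119 = 14833.

14833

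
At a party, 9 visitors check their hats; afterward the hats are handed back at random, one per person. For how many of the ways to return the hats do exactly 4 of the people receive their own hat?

5544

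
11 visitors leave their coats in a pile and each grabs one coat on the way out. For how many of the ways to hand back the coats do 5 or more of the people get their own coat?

Sum C(11,i)·!(11-i) for i = 5..11:
  i=5: C(11,5)·!6 = 462·265 = 122430
  i=6: C(11,6)·!5 = 462·44 = 20328
  i=7: C(11,7)·!4 = 330·9 = 2970
  i=8: C(11,8)·!3 = 165·2 = 330
  i=9: C(11,9)·!2 = 55·1 = 55
  i=10: C(11,10)·!1 = 11·0 = 0
  i=11: C(11,11)·!0 = 1·1 = 1
Total = 146114.

146114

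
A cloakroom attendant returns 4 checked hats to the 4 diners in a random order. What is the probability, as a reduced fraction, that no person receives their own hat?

Favorable outcomes: !4 = 9.
Total outcomes: 4! = 24.
Probability = 9/24 = 3/8.

3/8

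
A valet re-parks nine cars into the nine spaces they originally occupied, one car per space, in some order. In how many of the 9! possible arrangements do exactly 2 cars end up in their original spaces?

66744

Pick the 2 fixed positions: C(9,2) = 36 ways.
The remaining 7 must be deranged: !7 = 1854.
Total: 36 × 1854 = 66744.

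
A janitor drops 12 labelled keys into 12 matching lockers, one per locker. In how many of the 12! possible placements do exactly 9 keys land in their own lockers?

440

Choose which 9 of the 12 are fixed: C(12,9) = 220.
The other 3 form a derangement: !3 = 2.
Total: 220 × 2 = 440.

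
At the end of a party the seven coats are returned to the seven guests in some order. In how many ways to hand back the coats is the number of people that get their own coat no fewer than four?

92

Sum C(7,i)·!(7-i) for i = 4..7:
  i=4: C(7,4)·!3 = 35·2 = 70
  i=5: C(7,5)·!2 = 21·1 = 21
  i=6: C(7,6)·!1 = 7·0 = 0
  i=7: C(7,7)·!0 = 1·1 = 1
Total = 92.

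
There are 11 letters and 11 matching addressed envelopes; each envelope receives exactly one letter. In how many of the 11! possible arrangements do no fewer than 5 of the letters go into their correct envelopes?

146114

Sum C(11,i)·!(11-i) for i = 5..11:
  i=5: C(11,5)·!6 = 462·265 = 122430
  i=6: C(11,6)·!5 = 462·44 = 20328
  i=7: C(11,7)·!4 = 330·9 = 2970
  i=8: C(11,8)·!3 = 165·2 = 330
  i=9: C(11,9)·!2 = 55·1 = 55
  i=10: C(11,10)·!1 = 11·0 = 0
  i=11: C(11,11)·!0 = 1·1 = 1
Total = 146114.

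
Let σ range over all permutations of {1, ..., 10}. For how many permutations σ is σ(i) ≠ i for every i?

!10 is the nearest integer to 10!/e.
10! = 3628800, and 3628800/e ≈ 1334960.92, so !10 = 1334961.

1334961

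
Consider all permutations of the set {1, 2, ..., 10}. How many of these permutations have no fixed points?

1334961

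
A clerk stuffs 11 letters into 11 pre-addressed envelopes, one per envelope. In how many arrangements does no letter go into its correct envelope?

!11 = 11! · Σ_{k=0}^{11} (-1)^k/k!
= 11! - 11!/1! + 11!/2! - 11!/3! + 11!/4! - 11!/5! + 11!/6! - 11!/7! + 11!/8! - 11!/9! + 11!/10! - 11!/11!
= 39916800 - 39916800 + 19958400 - 6652800 + 1663200 - 332640 + 55440 - 7920 + 990 - 110 + 11 - 1
= 14684570

14684570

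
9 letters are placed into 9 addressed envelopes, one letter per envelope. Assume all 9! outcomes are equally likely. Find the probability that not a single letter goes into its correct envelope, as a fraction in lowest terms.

16687/45360

Favorable outcomes: !9 = 133496.
Total outcomes: 9! = 362880.
Probability = 133496/362880 = 16687/45360.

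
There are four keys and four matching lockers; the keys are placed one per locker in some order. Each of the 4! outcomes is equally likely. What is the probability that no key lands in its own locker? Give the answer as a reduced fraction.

Favorable outcomes: !4 = 9.
Total outcomes: 4! = 24.
Probability = 9/24 = 3/8.

3/8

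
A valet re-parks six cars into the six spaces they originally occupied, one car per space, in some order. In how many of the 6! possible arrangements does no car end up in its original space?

265

Use !n = (n-1)(!(n-1) + !(n-2)).
!6 = 5·(44 + 9) = 5·53 = 265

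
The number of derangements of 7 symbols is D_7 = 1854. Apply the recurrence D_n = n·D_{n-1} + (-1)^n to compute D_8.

14833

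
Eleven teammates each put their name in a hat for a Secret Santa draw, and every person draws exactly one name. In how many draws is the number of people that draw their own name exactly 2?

Choose which 2 of the 11 are fixed: C(11,2) = 55.
The remaining 9 must be deranged: !9 = 133496.
Total: 55 × 133496 = 7342280.

7342280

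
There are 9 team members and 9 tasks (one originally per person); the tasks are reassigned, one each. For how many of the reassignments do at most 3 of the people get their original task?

Sum C(9,i)·!(9-i) for i = 0..3:
  i=0: C(9,0)·!9 = 1·133496 = 133496
  i=1: C(9,1)·!8 = 9·14833 = 133497
  i=2: C(9,2)·!7 = 36·1854 = 66744
  i=3: C(9,3)·!6 = 84·265 = 22260
Total = 355997.

355997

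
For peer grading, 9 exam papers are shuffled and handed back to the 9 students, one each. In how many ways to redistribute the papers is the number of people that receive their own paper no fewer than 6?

205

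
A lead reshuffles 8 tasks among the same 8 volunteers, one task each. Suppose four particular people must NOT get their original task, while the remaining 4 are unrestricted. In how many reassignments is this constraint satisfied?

Inclusion-exclusion on the 4 forbidden self-matches:
Σ_{j=0}^{4} (-1)^j C(4,j)(8-j)!
= C(4,0)·8! - C(4,1)·7! + C(4,2)·6! - C(4,3)·5! + C(4,4)·4!
= 40320 - 20160 + 4320 - 480 + 24
= 24024

24024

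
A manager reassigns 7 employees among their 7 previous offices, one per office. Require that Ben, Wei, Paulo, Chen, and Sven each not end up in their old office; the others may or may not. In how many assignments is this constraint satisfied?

Let A_j be the event that the j-th constrained one is fixed. By inclusion-exclusion over the 5 events:
Σ_{j=0}^{5} (-1)^j C(5,j)(7-j)!
= C(5,0)·7! - C(5,1)·6! + C(5,2)·5! - C(5,3)·4! + C(5,4)·3! - C(5,5)·2!
= 5040 - 3600 + 1200 - 240 + 30 - 2
= 2428

2428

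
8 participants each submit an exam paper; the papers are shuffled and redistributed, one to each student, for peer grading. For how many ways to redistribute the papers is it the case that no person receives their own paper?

The subfactorial !8 = [8!/e] (nearest integer).
8! = 40320, and 40320/e ≈ 14832.90, so !8 = 14833.

14833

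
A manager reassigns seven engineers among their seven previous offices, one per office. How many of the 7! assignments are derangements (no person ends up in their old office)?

1854

The number of derangements of 7 is !7 = Σ_{k=0}^{7} (-1)^k·7!/k!
= 7! - 7!/1! + 7!/2! - 7!/3! + 7!/4! - 7!/5! + 7!/6! - 7!/7!
= 5040 - 5040 + 2520 - 840 + 210 - 42 + 7 - 1
= 1854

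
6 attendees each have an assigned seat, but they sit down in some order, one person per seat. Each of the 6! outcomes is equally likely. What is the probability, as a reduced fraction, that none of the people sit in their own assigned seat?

Favorable outcomes: !6 = 265.
Total outcomes: 6! = 720.
Probability = 265/720 = 53/144.

53/144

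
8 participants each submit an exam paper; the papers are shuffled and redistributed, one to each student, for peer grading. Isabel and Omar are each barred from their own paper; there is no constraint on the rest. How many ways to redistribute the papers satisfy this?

30960

Inclusion-exclusion on the 2 forbidden self-matches:
Σ_{j=0}^{2} (-1)^j C(2,j)(8-j)!
= C(2,0)·8! - C(2,1)·7! + C(2,2)·6!
= 40320 - 10080 + 720
= 30960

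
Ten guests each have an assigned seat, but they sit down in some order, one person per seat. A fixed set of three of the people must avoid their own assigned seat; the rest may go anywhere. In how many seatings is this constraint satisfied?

Let A_j be the event that the j-th constrained one is fixed. By inclusion-exclusion over the 3 events:
Σ_{j=0}^{3} (-1)^j C(3,j)(10-j)!
= C(3,0)·10! - C(3,1)·9! + C(3,2)·8! - C(3,3)·7!
= 3628800 - 1088640 + 120960 - 5040
= 2656080

2656080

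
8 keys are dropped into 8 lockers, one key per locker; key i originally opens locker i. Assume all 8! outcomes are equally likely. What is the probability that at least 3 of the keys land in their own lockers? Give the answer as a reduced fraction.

Favorable outcomes: Σ_{i≥3} C(8,i)·!(8-i) = 56·44 + 70·9 + 56·2 + 28·1 + 8·0 + 1·1 = 3235.
Total outcomes: 8! = 40320.
Probability = 3235/40320 = 647/8064.

647/8064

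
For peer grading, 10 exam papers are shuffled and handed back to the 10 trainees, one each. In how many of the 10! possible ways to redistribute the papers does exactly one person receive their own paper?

Pick the single fixed position: C(10,1) = 10 ways.
The other 9 form a derangement: !9 = 133496.
Total: 10 × 133496 = 1334960.

1334960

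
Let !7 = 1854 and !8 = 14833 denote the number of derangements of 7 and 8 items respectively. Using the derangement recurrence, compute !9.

!9 = (9-1)·(!8 + !7) = 8·(14833 + 1854) = 8·16687 = 133496.

133496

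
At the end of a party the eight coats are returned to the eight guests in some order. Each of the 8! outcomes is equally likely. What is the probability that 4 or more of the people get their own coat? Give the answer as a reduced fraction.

Favorable outcomes: Σ_{i≥4} C(8,i)·!(8-i) = 70·9 + 56·2 + 28·1 + 8·0 + 1·1 = 771.
Total outcomes: 8! = 40320.
Probability = 771/40320 = 257/13440.

257/13440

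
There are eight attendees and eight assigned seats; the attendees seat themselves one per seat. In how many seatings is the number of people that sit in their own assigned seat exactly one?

Choose which one of the 8 is fixed: C(8,1) = 8.
The other 7 form a derangement: !7 = 1854.
Total: 8 × 1854 = 14832.

14832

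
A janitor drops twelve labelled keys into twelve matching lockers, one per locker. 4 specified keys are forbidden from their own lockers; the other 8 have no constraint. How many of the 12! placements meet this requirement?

Let A_j be the event that the j-th constrained one is fixed. By inclusion-exclusion over the 4 events:
Σ_{j=0}^{4} (-1)^j C(4,j)(12-j)!
= C(4,0)·12! - C(4,1)·11! + C(4,2)·10! - C(4,3)·9! + C(4,4)·8!
= 479001600 - 159667200 + 21772800 - 1451520 + 40320
= 339696000

339696000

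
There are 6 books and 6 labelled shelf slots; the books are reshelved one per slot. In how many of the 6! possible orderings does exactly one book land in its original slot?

264

Pick the single fixed position: C(6,1) = 6 ways.
The remaining 5 must be deranged: !5 = 44.
Total: 6 × 44 = 264.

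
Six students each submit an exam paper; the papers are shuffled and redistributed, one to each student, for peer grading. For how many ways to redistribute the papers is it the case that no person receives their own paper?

265

By inclusion-exclusion, !6 = Σ (-1)^k · 6!/k! for k=0..6
= 6! - 6!/1! + 6!/2! - 6!/3! + 6!/4! - 6!/5! + 6!/6!
= 720 - 720 + 360 - 120 + 30 - 6 + 1
= 265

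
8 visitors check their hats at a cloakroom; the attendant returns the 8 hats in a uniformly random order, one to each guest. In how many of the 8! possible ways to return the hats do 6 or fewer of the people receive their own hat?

# with exactly i fixed is C(8,i)·!(8-i); sum over i=0..6:
  i=0: C(8,0)·!8 = 1·14833 = 14833
  i=1: C(8,1)·!7 = 8·1854 = 14832
  i=2: C(8,2)·!6 = 28·265 = 7420
  i=3: C(8,3)·!5 = 56·44 = 2464
  i=4: C(8,4)·!4 = 70·9 = 630
  i=5: C(8,5)·!3 = 56·2 = 112
  i=6: C(8,6)·!2 = 28·1 = 28
Total = 40319.

40319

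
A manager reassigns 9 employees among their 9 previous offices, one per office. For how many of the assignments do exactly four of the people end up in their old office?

5544

Pick the 4 fixed positions: C(9,4) = 126 ways.
The other 5 form a derangement: !5 = 44.
Total: 126 × 44 = 5544.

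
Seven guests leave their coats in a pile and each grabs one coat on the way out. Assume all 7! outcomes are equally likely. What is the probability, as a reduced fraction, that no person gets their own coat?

103/280

Favorable outcomes: !7 = 1854.
Total outcomes: 7! = 5040.
Probability = 1854/5040 = 103/280.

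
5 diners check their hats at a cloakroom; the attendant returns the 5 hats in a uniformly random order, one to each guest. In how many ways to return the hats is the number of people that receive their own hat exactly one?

Choose which one of the 5 is fixed: C(5,1) = 5.
The remaining 4 must be deranged: !4 = 9.
Total: 5 × 9 = 45.

45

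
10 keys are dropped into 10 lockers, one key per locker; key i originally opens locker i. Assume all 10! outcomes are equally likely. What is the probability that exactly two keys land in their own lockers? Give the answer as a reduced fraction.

2119/11520

Favorable outcomes: C(10,2)·!8 = 45·14833 = 667485.
Total outcomes: 10! = 3628800.
Probability = 667485/3628800 = 2119/11520.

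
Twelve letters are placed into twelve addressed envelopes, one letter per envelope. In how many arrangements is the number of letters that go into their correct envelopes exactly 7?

34848

Choose which 7 of the 12 are fixed: C(12,7) = 792.
The other 5 form a derangement: !5 = 44.
Total: 792 × 44 = 34848.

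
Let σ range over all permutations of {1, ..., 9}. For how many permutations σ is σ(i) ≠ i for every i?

133496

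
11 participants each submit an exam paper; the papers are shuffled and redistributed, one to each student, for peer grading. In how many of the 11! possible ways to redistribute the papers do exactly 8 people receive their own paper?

330

Pick the 8 fixed positions: C(11,8) = 165 ways.
The other 3 form a derangement: !3 = 2.
Total: 165 × 2 = 330.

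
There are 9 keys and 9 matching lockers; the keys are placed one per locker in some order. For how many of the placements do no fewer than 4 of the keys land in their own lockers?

6883

Sum C(9,i)·!(9-i) for i = 4..9:
  i=4: C(9,4)·!5 = 126·44 = 5544
  i=5: C(9,5)·!4 = 126·9 = 1134
  i=6: C(9,6)·!3 = 84·2 = 168
  i=7: C(9,7)·!2 = 36·1 = 36
  i=8: C(9,8)·!1 = 9·0 = 0
  i=9: C(9,9)·!0 = 1·1 = 1
Total = 6883.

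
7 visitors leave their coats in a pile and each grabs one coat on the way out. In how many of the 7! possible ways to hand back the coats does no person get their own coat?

1854

Recurrence: !7 = 7·!6 + (-1)^7.
!7 = 7·265 - 1 = 1854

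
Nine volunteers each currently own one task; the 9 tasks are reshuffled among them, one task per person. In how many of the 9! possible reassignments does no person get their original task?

133496

The number of derangements of 9 is !9 = Σ_{k=0}^{9} (-1)^k·9!/k!
= 9! - 9!/1! + 9!/2! - 9!/3! + 9!/4! - 9!/5! + 9!/6! - 9!/7! + 9!/8! - 9!/9!
= 362880 - 362880 + 181440 - 60480 + 15120 - 3024 + 504 - 72 + 9 - 1
= 133496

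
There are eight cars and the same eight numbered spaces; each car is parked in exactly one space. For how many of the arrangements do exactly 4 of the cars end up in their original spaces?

630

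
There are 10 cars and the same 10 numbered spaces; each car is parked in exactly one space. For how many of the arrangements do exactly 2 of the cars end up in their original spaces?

667485

Choose which 2 of the 10 are fixed: C(10,2) = 45.
The remaining 8 must be deranged: !8 = 14833.
Total: 45 × 14833 = 667485.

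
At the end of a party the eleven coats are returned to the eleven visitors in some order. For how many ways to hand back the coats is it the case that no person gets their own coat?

Use !n = n·!(n-1) + (-1)^n.
!11 = 11·1334961 - 1 = 14684570

14684570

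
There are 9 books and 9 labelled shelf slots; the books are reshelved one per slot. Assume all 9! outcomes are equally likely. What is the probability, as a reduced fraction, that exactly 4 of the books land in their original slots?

11/720

Favorable outcomes: C(9,4)·!5 = 126·44 = 5544.
Total outcomes: 9! = 362880.
Probability = 5544/362880 = 11/720.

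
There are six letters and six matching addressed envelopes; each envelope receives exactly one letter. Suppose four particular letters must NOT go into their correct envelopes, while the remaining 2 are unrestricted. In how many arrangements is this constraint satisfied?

362

Let A_j be the event that the j-th constrained one is fixed. By inclusion-exclusion over the 4 events:
Σ_{j=0}^{4} (-1)^j C(4,j)(6-j)!
= C(4,0)·6! - C(4,1)·5! + C(4,2)·4! - C(4,3)·3! + C(4,4)·2!
= 720 - 480 + 144 - 24 + 2
= 362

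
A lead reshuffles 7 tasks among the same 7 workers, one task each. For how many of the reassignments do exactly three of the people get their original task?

315

Choose which 3 of the 7 are fixed: C(7,3) = 35.
The other 4 form a derangement: !4 = 9.
Total: 35 × 9 = 315.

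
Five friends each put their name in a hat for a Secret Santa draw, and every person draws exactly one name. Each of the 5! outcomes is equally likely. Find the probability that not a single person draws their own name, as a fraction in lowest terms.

Favorable outcomes: !5 = 44.
Total outcomes: 5! = 120.
Probability = 44/120 = 11/30.

11/30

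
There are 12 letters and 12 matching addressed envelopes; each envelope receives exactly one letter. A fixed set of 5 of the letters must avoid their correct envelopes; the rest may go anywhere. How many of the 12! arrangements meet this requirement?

312273360

Inclusion-exclusion on the 5 forbidden self-matches:
Σ_{j=0}^{5} (-1)^j C(5,j)(12-j)!
= C(5,0)·12! - C(5,1)·11! + C(5,2)·10! - C(5,3)·9! + C(5,4)·8! - C(5,5)·7!
= 479001600 - 199584000 + 36288000 - 3628800 + 201600 - 5040
= 312273360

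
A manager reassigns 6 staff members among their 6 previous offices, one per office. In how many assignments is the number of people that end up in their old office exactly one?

Choose which one of the 6 is fixed: C(6,1) = 6.
The other 5 form a derangement: !5 = 44.
Total: 6 × 44 = 264.

264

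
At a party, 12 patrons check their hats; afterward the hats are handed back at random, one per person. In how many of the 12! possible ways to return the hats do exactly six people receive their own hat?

244860

Choose which 6 of the 12 are fixed: C(12,6) = 924.
The other 6 form a derangement: !6 = 265.
Total: 924 × 265 = 244860.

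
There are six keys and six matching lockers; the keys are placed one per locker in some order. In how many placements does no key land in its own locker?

The number of derangements of 6 is !6 = Σ_{k=0}^{6} (-1)^k·6!/k!
= 6! - 6!/1! + 6!/2! - 6!/3! + 6!/4! - 6!/5! + 6!/6!
= 720 - 720 + 360 - 120 + 30 - 6 + 1
= 265

265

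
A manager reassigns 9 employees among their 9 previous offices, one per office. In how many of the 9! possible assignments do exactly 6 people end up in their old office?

168

Pick the 6 fixed positions: C(9,6) = 84 ways.
The remaining 3 must be deranged: !3 = 2.
Total: 84 × 2 = 168.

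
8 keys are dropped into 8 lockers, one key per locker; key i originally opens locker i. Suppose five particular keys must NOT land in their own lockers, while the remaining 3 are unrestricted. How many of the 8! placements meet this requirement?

Let A_j be the event that the j-th constrained one is fixed. By inclusion-exclusion over the 5 events:
Σ_{j=0}^{5} (-1)^j C(5,j)(8-j)!
= C(5,0)·8! - C(5,1)·7! + C(5,2)·6! - C(5,3)·5! + C(5,4)·4! - C(5,5)·3!
= 40320 - 25200 + 7200 - 1200 + 120 - 6
= 21234

21234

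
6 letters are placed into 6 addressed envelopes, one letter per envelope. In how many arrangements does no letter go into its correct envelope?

265

!6 is the nearest integer to 6!/e.
6! = 720, and 720/e ≈ 264.87, so !6 = 265.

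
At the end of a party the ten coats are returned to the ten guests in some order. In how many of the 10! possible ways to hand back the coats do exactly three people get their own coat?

Pick the 3 fixed positions: C(10,3) = 120 ways.
The other 7 form a derangement: !7 = 1854.
Total: 120 × 1854 = 222480.

222480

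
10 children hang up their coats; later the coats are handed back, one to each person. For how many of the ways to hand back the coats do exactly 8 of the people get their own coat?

45

Choose which 8 of the 10 are fixed: C(10,8) = 45.
The remaining 2 must be deranged: !2 = 1.
Total: 45 × 1 = 45.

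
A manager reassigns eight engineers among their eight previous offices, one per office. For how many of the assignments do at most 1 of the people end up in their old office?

Sum C(8,i)·!(8-i) for i = 0..1:
  i=0: C(8,0)·!8 = 1·14833 = 14833
  i=1: C(8,1)·!7 = 8·1854 = 14832
Total = 29665.

29665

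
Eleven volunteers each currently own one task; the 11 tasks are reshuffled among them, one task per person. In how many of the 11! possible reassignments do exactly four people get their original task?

Choose which 4 of the 11 are fixed: C(11,4) = 330.
The other 7 form a derangement: !7 = 1854.
Total: 330 × 1854 = 611820.

611820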